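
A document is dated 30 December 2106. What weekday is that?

Doomsday rule: the anchor day for the 2100s is Sunday. For year 06: 6÷12 = 0 r 6, and 6÷4 = 1, so 0+6+1 = 7.
Sunday + 7 ≡ Sunday — that's 2106's doomsday.
In December the doomsday date is Dec 12.
Dec 30 is 18 days after Dec 12; 18 mod 7 = 4, so Sunday + 4 = Thursday.

Thursday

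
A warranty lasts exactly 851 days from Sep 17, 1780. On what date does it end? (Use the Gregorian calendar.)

January 16, 1783

+365 (one year) → Sep 17, 1781 (486 left).
+365 (one year) → Sep 17, 1782 (121 left).
Sep has 30 days: +14 → Oct 1, 1782 (107 left).
Oct has 31 days: +31 → Nov 1, 1782 (76 left).
Nov has 30 days: +30 → Dec 1, 1782 (46 left).
Dec has 31 days: +31 → Jan 1, 1783 (15 left).
+15 → Jan 16, 1783.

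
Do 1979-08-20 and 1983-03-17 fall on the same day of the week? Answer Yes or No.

From Aug 20, 1979 to Mar 17, 1983 is 1305 days.
1305 mod 7 = 3, so they are different weekdays.
(Aug 20, 1979 is a Monday; Mar 17, 1983 is a Thursday.)

No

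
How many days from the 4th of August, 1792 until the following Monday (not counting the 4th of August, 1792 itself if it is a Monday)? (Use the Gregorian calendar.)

Aug 4, 1792 is a Saturday.
From Saturday to the next Monday is 2 days.

2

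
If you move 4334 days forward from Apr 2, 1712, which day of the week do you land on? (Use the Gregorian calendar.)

Sunday

First find the weekday of Apr 2, 1712. Doomsday rule: the anchor day for the 1700s is Sunday. For year 12: 12÷12 = 1 r 0, and 0÷4 = 0, so 1+0+0 = 1.
Sunday + 1 ≡ Monday — that's 1712's doomsday.
In April the doomsday date is Apr 4.
Apr 2 is 2 days before Apr 4; 2 mod 7 = 2, so Monday − 2 = Saturday.
4334 mod 7 = 1, so 4334 days after a Saturday is Saturday + 1 = Sunday.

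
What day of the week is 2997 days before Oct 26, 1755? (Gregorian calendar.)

Saturday

First find the weekday of Oct 26, 1755. Doomsday rule: the anchor day for the 1700s is Sunday. For year 55: 55÷12 = 4 r 7, and 7÷4 = 1, so 4+7+1 = 12.
Sunday + 12 ≡ Friday — that's 1755's doomsday.
In October the doomsday date is Oct 10.
Oct 26 is 16 days after Oct 10; 16 mod 7 = 2, so Friday + 2 = Sunday.
2997 mod 7 = 1, so 2997 days before a Sunday is Sunday − 1 = Saturday.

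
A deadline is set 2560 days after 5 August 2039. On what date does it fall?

+366 (one year; includes Feb 29, 2040) → Aug 5, 2040 (2194 left).
+365 (one year) → Aug 5, 2041 (1829 left).
+365 (one year) → Aug 5, 2042 (1464 left).
+365 (one year) → Aug 5, 2043 (1099 left).
+366 (one year; includes Feb 29, 2044) → Aug 5, 2044 (733 left).
+365 (one year) → Aug 5, 2045 (368 left).
Aug has 31 days: +27 → Sep 1, 2045 (341 left).
Sep has 30 days: +30 → Oct 1, 2045 (311 left).
Oct has 31 days: +31 → Nov 1, 2045 (280 left).
Nov has 30 days: +30 → Dec 1, 2045 (250 left).
Dec has 31 days: +31 → Jan 1, 2046 (219 left).
Jan has 31 days: +31 → Feb 1, 2046 (188 left).
Feb has 28 days: +28 → Mar 1, 2046 (160 left).
Mar has 31 days: +31 → Apr 1, 2046 (129 left).
Apr has 30 days: +30 → May 1, 2046 (99 left).
May has 31 days: +31 → Jun 1, 2046 (68 left).
Jun has 30 days: +30 → Jul 1, 2046 (38 left).
Jul has 31 days: +31 → Aug 1, 2046 (7 left).
+7 → Aug 8, 2046.

August 8, 2046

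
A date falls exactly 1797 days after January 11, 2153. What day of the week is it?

Tuesday

Jan 11, 2153 is a Thursday.
1797 mod 7 = 5, so 1797 days after a Thursday is Thursday + 5 = Tuesday.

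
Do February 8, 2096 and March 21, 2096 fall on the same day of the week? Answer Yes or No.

Yes

From Feb 8, 2096 to Mar 21, 2096 is 42 days.
42 mod 7 = 0, so they are the same weekday.
(Feb 8, 2096 is a Wednesday; Mar 21, 2096 is a Wednesday.)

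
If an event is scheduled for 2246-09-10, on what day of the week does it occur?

Thursday

Doomsday rule: the anchor day for the 2200s is Friday. For year 46: 46÷12 = 3 r 10, and 10÷4 = 2, so 3+10+2 = 15.
Friday + 15 ≡ Saturday — that's 2246's doomsday.
In September the doomsday date is Sep 5.
Sep 10 is 5 days after Sep 5; 5 mod 7 = 5, so Saturday + 5 = Thursday.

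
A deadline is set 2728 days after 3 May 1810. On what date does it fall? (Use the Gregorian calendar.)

October 21, 1817

+365 (one year) → May 3, 1811 (2363 left).
+366 (one year; includes Feb 29, 1812) → May 3, 1812 (1997 left).
+365 (one year) → May 3, 1813 (1632 left).
+365 (one year) → May 3, 1814 (1267 left).
+365 (one year) → May 3, 1815 (902 left).
+366 (one year; includes Feb 29, 1816) → May 3, 1816 (536 left).
+365 (one year) → May 3, 1817 (171 left).
May has 31 days: +29 → Jun 1, 1817 (142 left).
Jun has 30 days: +30 → Jul 1, 1817 (112 left).
Jul has 31 days: +31 → Aug 1, 1817 (81 left).
Aug has 31 days: +31 → Sep 1, 1817 (50 left).
Sep has 30 days: +30 → Oct 1, 1817 (20 left).
+20 → Oct 21, 1817.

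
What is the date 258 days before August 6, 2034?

−6 → Jul 31, 2034 (end of Jul, 31 days; 252 left).
−31 → Jun 30, 2034 (end of Jun, 30 days; 221 left).
−30 → May 31, 2034 (end of May, 31 days; 191 left).
−31 → Apr 30, 2034 (end of Apr, 30 days; 160 left).
−30 → Mar 31, 2034 (end of Mar, 31 days; 130 left).
−31 → Feb 28, 2034 (end of Feb, 28 days; 99 left).
−28 → Jan 31, 2034 (end of Jan, 31 days; 71 left).
−31 → Dec 31, 2033 (end of Dec, 31 days; 40 left).
−31 → Nov 30, 2033 (end of Nov, 30 days; 9 left).
−9 → Nov 21, 2033.

November 21, 2033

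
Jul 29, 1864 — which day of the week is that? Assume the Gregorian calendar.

Friday

Doomsday rule: the anchor day for the 1800s is Friday. For year 64: 64÷12 = 5 r 4, and 4÷4 = 1, so 5+4+1 = 10.
Friday + 10 ≡ Monday — that's 1864's doomsday.
In July the doomsday date is Jul 11.
Jul 29 is 18 days after Jul 11; 18 mod 7 = 4, so Monday + 4 = Friday.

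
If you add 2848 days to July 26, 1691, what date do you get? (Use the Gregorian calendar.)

May 13, 1699

+366 (one year; includes Feb 29, 1692) → Jul 26, 1692 (2482 left).
+365 (one year) → Jul 26, 1693 (2117 left).
+365 (one year) → Jul 26, 1694 (1752 left).
+365 (one year) → Jul 26, 1695 (1387 left).
+366 (one year; includes Feb 29, 1696) → Jul 26, 1696 (1021 left).
+365 (one year) → Jul 26, 1697 (656 left).
+365 (one year) → Jul 26, 1698 (291 left).
Jul has 31 days: +6 → Aug 1, 1698 (285 left).
Aug has 31 days: +31 → Sep 1, 1698 (254 left).
Sep has 30 days: +30 → Oct 1, 1698 (224 left).
Oct has 31 days: +31 → Nov 1, 1698 (193 left).
Nov has 30 days: +30 → Dec 1, 1698 (163 left).
Dec has 31 days: +31 → Jan 1, 1699 (132 left).
Jan has 31 days: +31 → Feb 1, 1699 (101 left).
Feb has 28 days: +28 → Mar 1, 1699 (73 left).
Mar has 31 days: +31 → Apr 1, 1699 (42 left).
Apr has 30 days: +30 → May 1, 1699 (12 left).
+12 → May 13, 1699.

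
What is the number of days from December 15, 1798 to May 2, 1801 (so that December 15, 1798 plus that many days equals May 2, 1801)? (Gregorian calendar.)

868

Dec 15, 1798 → Dec 15, 1799: 365 days.
Dec 15, 1799 → Dec 15, 1800: 365 days.
Dec 15, 1800 → Jan 15, 1801: 31 days (December has 31).
Jan 15, 1801 → Feb 15, 1801: 31 days (January has 31).
Feb 15, 1801 → Mar 15, 1801: 28 days (February has 28).
Mar 15, 1801 → Apr 15, 1801: 31 days (March has 31).
Apr 15, 1801 → May 2, 1801: 17 days.
Total: 868 days.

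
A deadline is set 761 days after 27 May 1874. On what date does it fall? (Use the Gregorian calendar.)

+365 (one year) → May 27, 1875 (396 left).
May has 31 days: +5 → Jun 1, 1875 (391 left).
Jun has 30 days: +30 → Jul 1, 1875 (361 left).
Jul has 31 days: +31 → Aug 1, 1875 (330 left).
Aug has 31 days: +31 → Sep 1, 1875 (299 left).
Sep has 30 days: +30 → Oct 1, 1875 (269 left).
Oct has 31 days: +31 → Nov 1, 1875 (238 left).
Nov has 30 days: +30 → Dec 1, 1875 (208 left).
Dec has 31 days: +31 → Jan 1, 1876 (177 left).
Jan has 31 days: +31 → Feb 1, 1876 (146 left).
Feb has 29 days: +29 → Mar 1, 1876 (117 left).
Mar has 31 days: +31 → Apr 1, 1876 (86 left).
Apr has 30 days: +30 → May 1, 1876 (56 left).
May has 31 days: +31 → Jun 1, 1876 (25 left).
+25 → Jun 26, 1876.

June 26, 1876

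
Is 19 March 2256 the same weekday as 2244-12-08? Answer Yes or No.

From Dec 8, 2244 to Mar 19, 2256 is 4119 days.
4119 mod 7 = 3, so they are different weekdays.
(Dec 8, 2244 is a Sunday; Mar 19, 2256 is a Wednesday.)

No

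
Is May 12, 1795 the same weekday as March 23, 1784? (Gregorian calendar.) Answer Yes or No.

Yes

From Mar 23, 1784 to May 12, 1795 is 4067 days.
4067 mod 7 = 0, so they are the same weekday.
(Mar 23, 1784 is a Tuesday; May 12, 1795 is a Tuesday.)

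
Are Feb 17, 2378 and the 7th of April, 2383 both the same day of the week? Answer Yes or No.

From Feb 17, 2378 to Apr 7, 2383 is 1875 days.
1875 mod 7 = 6, so they are different weekdays.
(Feb 17, 2378 is a Friday; Apr 7, 2383 is a Thursday.)

No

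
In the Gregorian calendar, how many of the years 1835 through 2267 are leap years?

Multiples of 4 in [1835,2267]: 108.
Of those, multiples of 100: 4 (not leap unless ÷400).
Multiples of 400: 1.
Leap years = 108 − 4 + 1 = 105.

105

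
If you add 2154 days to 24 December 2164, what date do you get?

+365 (one year) → Dec 24, 2165 (1789 left).
+365 (one year) → Dec 24, 2166 (1424 left).
+365 (one year) → Dec 24, 2167 (1059 left).
+366 (one year; includes Feb 29, 2168) → Dec 24, 2168 (693 left).
+365 (one year) → Dec 24, 2169 (328 left).
Dec has 31 days: +8 → Jan 1, 2170 (320 left).
Jan has 31 days: +31 → Feb 1, 2170 (289 left).
Feb has 28 days: +28 → Mar 1, 2170 (261 left).
Mar has 31 days: +31 → Apr 1, 2170 (230 left).
Apr has 30 days: +30 → May 1, 2170 (200 left).
May has 31 days: +31 → Jun 1, 2170 (169 left).
Jun has 30 days: +30 → Jul 1, 2170 (139 left).
Jul has 31 days: +31 → Aug 1, 2170 (108 left).
Aug has 31 days: +31 → Sep 1, 2170 (77 left).
Sep has 30 days: +30 → Oct 1, 2170 (47 left).
Oct has 31 days: +31 → Nov 1, 2170 (16 left).
+16 → Nov 17, 2170.

November 17, 2170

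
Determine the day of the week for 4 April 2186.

Doomsday rule: the anchor day for the 2100s is Sunday. For year 86: 86÷12 = 7 r 2, and 2÷4 = 0, so 7+2+0 = 9.
Sunday + 9 ≡ Tuesday — that's 2186's doomsday.
In April the doomsday date is Apr 4.
Apr 4 is the doomsday itself: Tuesday.

Tuesday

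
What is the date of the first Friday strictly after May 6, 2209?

May 12, 2209

May 6, 2209 is a Saturday.
From Saturday to the next Friday is 6 days.
May 6, 2209 + 6 = May 12, 2209.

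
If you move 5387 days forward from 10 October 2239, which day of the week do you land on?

First find the weekday of Oct 10, 2239. Doomsday rule: the anchor day for the 2200s is Friday. For year 39: 39÷12 = 3 r 3, and 3÷4 = 0, so 3+3+0 = 6.
Friday + 6 ≡ Thursday — that's 2239's doomsday.
In October the doomsday date is Oct 10.
Oct 10 is the doomsday itself: Thursday.
5387 mod 7 = 4, so 5387 days after a Thursday is Thursday + 4 = Monday.

Monday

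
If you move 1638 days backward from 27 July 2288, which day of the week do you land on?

Friday

First find the weekday of Jul 27, 2288. Doomsday rule: the anchor day for the 2200s is Friday. For year 88: 88÷12 = 7 r 4, and 4÷4 = 1, so 7+4+1 = 12.
Friday + 12 ≡ Wednesday — that's 2288's doomsday.
In July the doomsday date is Jul 11.
Jul 27 is 16 days after Jul 11; 16 mod 7 = 2, so Wednesday + 2 = Friday.
1638 mod 7 = 0, so 1638 days before a Friday is Friday − 0 = Friday.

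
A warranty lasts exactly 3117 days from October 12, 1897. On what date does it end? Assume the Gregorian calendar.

+365 (one year) → Oct 12, 1898 (2752 left).
+365 (one year) → Oct 12, 1899 (2387 left).
+365 (one year) → Oct 12, 1900 (2022 left).
+365 (one year) → Oct 12, 1901 (1657 left).
+365 (one year) → Oct 12, 1902 (1292 left).
+365 (one year) → Oct 12, 1903 (927 left).
+366 (one year; includes Feb 29, 1904) → Oct 12, 1904 (561 left).
+365 (one year) → Oct 12, 1905 (196 left).
Oct has 31 days: +20 → Nov 1, 1905 (176 left).
Nov has 30 days: +30 → Dec 1, 1905 (146 left).
Dec has 31 days: +31 → Jan 1, 1906 (115 left).
Jan has 31 days: +31 → Feb 1, 1906 (84 left).
Feb has 28 days: +28 → Mar 1, 1906 (56 left).
Mar has 31 days: +31 → Apr 1, 1906 (25 left).
+25 → Apr 26, 1906.

April 26, 1906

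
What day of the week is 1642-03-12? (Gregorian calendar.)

Wednesday

Doomsday rule: the anchor day for the 1600s is Tuesday. For year 42: 42÷12 = 3 r 6, and 6÷4 = 1, so 3+6+1 = 10.
Tuesday + 10 ≡ Friday — that's 1642's doomsday.
In March the doomsday date is Mar 14.
Mar 12 is 2 days before Mar 14; 2 mod 7 = 2, so Friday − 2 = Wednesday.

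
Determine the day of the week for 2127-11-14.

Friday

Doomsday rule: the anchor day for the 2100s is Sunday. For year 27: 27÷12 = 2 r 3, and 3÷4 = 0, so 2+3+0 = 5.
Sunday + 5 ≡ Friday — that's 2127's doomsday.
In November the doomsday date is Nov 7.
Nov 14 is 7 days after Nov 7; 7 mod 7 = 0, so Friday + 0 = Friday.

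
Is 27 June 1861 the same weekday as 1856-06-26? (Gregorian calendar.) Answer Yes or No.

Yes

From Jun 26, 1856 to Jun 27, 1861 is 1827 days.
1827 mod 7 = 0, so they are the same weekday.
(Jun 26, 1856 is a Thursday; Jun 27, 1861 is a Thursday.)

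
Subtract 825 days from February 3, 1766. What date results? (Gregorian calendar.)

−365 (one year) → Feb 3, 1765 (460 left).
−366 (one year; includes Feb 29, 1764) → Feb 3, 1764 (94 left).
−3 → Jan 31, 1764 (end of Jan, 31 days; 91 left).
−31 → Dec 31, 1763 (end of Dec, 31 days; 60 left).
−31 → Nov 30, 1763 (end of Nov, 30 days; 29 left).
−29 → Nov 1, 1763.

November 1, 1763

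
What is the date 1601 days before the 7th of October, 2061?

May 20, 2057

−365 (one year) → Oct 7, 2060 (1236 left).
−366 (one year; includes Feb 29, 2060) → Oct 7, 2059 (870 left).
−365 (one year) → Oct 7, 2058 (505 left).
−365 (one year) → Oct 7, 2057 (140 left).
−7 → Sep 30, 2057 (end of Sep, 30 days; 133 left).
−30 → Aug 31, 2057 (end of Aug, 31 days; 103 left).
−31 → Jul 31, 2057 (end of Jul, 31 days; 72 left).
−31 → Jun 30, 2057 (end of Jun, 30 days; 41 left).
−30 → May 31, 2057 (end of May, 31 days; 11 left).
−11 → May 20, 2057.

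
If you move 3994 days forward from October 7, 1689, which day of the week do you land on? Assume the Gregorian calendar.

Oct 7, 1689 is a Friday.
3994 mod 7 = 4, so 3994 days after a Friday is Friday + 4 = Tuesday.

Tuesday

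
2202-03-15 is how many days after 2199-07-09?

979

Jul 9, 2199 → Jul 9, 2200: 365 days.
Jul 9, 2200 → Jul 9, 2201: 365 days.
Jul 9, 2201 → Aug 9, 2201: 31 days (July has 31).
Aug 9, 2201 → Sep 9, 2201: 31 days (August has 31).
Sep 9, 2201 → Oct 9, 2201: 30 days (September has 30).
Oct 9, 2201 → Nov 9, 2201: 31 days (October has 31).
Nov 9, 2201 → Dec 9, 2201: 30 days (November has 30).
Dec 9, 2201 → Jan 9, 2202: 31 days (December has 31).
Jan 9, 2202 → Feb 9, 2202: 31 days (January has 31).
Feb 9, 2202 → Mar 9, 2202: 28 days (February has 28).
Mar 9, 2202 → Mar 15, 2202: 6 days.
Total: 979 days.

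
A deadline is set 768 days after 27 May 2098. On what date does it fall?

July 4, 2100

+365 (one year) → May 27, 2099 (403 left).
+365 (one year) → May 27, 2100 (38 left).
May has 31 days: +5 → Jun 1, 2100 (33 left).
Jun has 30 days: +30 → Jul 1, 2100 (3 left).
+3 → Jul 4, 2100.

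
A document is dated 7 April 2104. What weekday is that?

Doomsday rule: the anchor day for the 2100s is Sunday. For year 04: 4÷12 = 0 r 4, and 4÷4 = 1, so 0+4+1 = 5.
Sunday + 5 ≡ Friday — that's 2104's doomsday.
In April the doomsday date is Apr 4.
Apr 7 is 3 days after Apr 4; 3 mod 7 = 3, so Friday + 3 = Monday.

Monday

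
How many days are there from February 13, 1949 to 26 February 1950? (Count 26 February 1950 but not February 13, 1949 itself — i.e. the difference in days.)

378

Feb 13, 1949 → Mar 13, 1949: 28 days (February has 28).
Mar 13, 1949 → Apr 13, 1949: 31 days (March has 31).
Apr 13, 1949 → May 13, 1949: 30 days (April has 30).
May 13, 1949 → Jun 13, 1949: 31 days (May has 31).
Jun 13, 1949 → Jul 13, 1949: 30 days (June has 30).
Jul 13, 1949 → Aug 13, 1949: 31 days (July has 31).
Aug 13, 1949 → Sep 13, 1949: 31 days (August has 31).
Sep 13, 1949 → Oct 13, 1949: 30 days (September has 30).
Oct 13, 1949 → Nov 13, 1949: 31 days (October has 31).
Nov 13, 1949 → Dec 13, 1949: 30 days (November has 30).
Dec 13, 1949 → Jan 13, 1950: 31 days (December has 31).
Jan 13, 1950 → Feb 13, 1950: 31 days (January has 31).
Feb 13, 1950 → Feb 26, 1950: 13 days.
Total: 378 days.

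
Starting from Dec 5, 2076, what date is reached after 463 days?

March 13, 2078

+365 (one year) → Dec 5, 2077 (98 left).
Dec has 31 days: +27 → Jan 1, 2078 (71 left).
Jan has 31 days: +31 → Feb 1, 2078 (40 left).
Feb has 28 days: +28 → Mar 1, 2078 (12 left).
+12 → Mar 13, 2078.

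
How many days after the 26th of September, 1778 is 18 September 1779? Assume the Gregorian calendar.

357

Sep 26, 1778 → Oct 26, 1778: 30 days (September has 30).
Oct 26, 1778 → Nov 26, 1778: 31 days (October has 31).
Nov 26, 1778 → Dec 26, 1778: 30 days (November has 30).
Dec 26, 1778 → Jan 26, 1779: 31 days (December has 31).
Jan 26, 1779 → Feb 26, 1779: 31 days (January has 31).
Feb 26, 1779 → Mar 26, 1779: 28 days (February has 28).
Mar 26, 1779 → Apr 26, 1779: 31 days (March has 31).
Apr 26, 1779 → May 26, 1779: 30 days (April has 30).
May 26, 1779 → Jun 26, 1779: 31 days (May has 31).
Jun 26, 1779 → Jul 26, 1779: 30 days (June has 30).
Jul 26, 1779 → Aug 26, 1779: 31 days (July has 31).
Aug 26, 1779 → Sep 18, 1779: 23 days.
Total: 357 days.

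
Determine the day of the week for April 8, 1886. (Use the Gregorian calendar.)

Doomsday rule: the anchor day for the 1800s is Friday. For year 86: 86÷12 = 7 r 2, and 2÷4 = 0, so 7+2+0 = 9.
Friday + 9 ≡ Sunday — that's 1886's doomsday.
In April the doomsday date is Apr 4.
Apr 8 is 4 days after Apr 4; 4 mod 7 = 4, so Sunday + 4 = Thursday.

Thursday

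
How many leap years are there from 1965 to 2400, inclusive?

Multiples of 4 in [1965,2400]: 109.
Of those, multiples of 100: 5 (not leap unless ÷400).
Multiples of 400: 2.
Leap years = 109 − 5 + 2 = 106.

106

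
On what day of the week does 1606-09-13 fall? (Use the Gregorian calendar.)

Wednesday

Doomsday rule: the anchor day for the 1600s is Tuesday. For year 06: 6÷12 = 0 r 6, and 6÷4 = 1, so 0+6+1 = 7.
Tuesday + 7 ≡ Tuesday — that's 1606's doomsday.
In September the doomsday date is Sep 5.
Sep 13 is 8 days after Sep 5; 8 mod 7 = 1, so Tuesday + 1 = Wednesday.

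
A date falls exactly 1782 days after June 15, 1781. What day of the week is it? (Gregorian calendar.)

Tuesday

Jun 15, 1781 is a Friday.
1782 mod 7 = 4, so 1782 days after a Friday is Friday + 4 = Tuesday.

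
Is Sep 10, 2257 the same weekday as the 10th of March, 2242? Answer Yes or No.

From Mar 10, 2242 to Sep 10, 2257 is 5663 days.
5663 mod 7 = 0, so they are the same weekday.
(Mar 10, 2242 is a Thursday; Sep 10, 2257 is a Thursday.)

Yes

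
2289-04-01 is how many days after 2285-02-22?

1499

Feb 22, 2285 → Feb 22, 2286: 365 days.
Feb 22, 2286 → Feb 22, 2287: 365 days.
Feb 22, 2287 → Feb 22, 2288: 365 days.
Feb 22, 2288 → Feb 22, 2289: 366 days (Feb 29, 2288 is in that span).
Feb 22, 2289 → Mar 22, 2289: 28 days (February has 28).
Mar 22, 2289 → Apr 1, 2289: 10 days.
Total: 1499 days.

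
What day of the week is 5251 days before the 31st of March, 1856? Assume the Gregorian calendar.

Sunday

First find the weekday of Mar 31, 1856. Doomsday rule: the anchor day for the 1800s is Friday. For year 56: 56÷12 = 4 r 8, and 8÷4 = 2, so 4+8+2 = 14.
Friday + 14 ≡ Friday — that's 1856's doomsday.
In March the doomsday date is Mar 14.
Mar 31 is 17 days after Mar 14; 17 mod 7 = 3, so Friday + 3 = Monday.
5251 mod 7 = 1, so 5251 days before a Monday is Monday − 1 = Sunday.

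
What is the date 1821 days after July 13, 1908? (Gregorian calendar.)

+365 (one year) → Jul 13, 1909 (1456 left).
+365 (one year) → Jul 13, 1910 (1091 left).
+365 (one year) → Jul 13, 1911 (726 left).
+366 (one year; includes Feb 29, 1912) → Jul 13, 1912 (360 left).
Jul has 31 days: +19 → Aug 1, 1912 (341 left).
Aug has 31 days: +31 → Sep 1, 1912 (310 left).
Sep has 30 days: +30 → Oct 1, 1912 (280 left).
Oct has 31 days: +31 → Nov 1, 1912 (249 left).
Nov has 30 days: +30 → Dec 1, 1912 (219 left).
Dec has 31 days: +31 → Jan 1, 1913 (188 left).
Jan has 31 days: +31 → Feb 1, 1913 (157 left).
Feb has 28 days: +28 → Mar 1, 1913 (129 left).
Mar has 31 days: +31 → Apr 1, 1913 (98 left).
Apr has 30 days: +30 → May 1, 1913 (68 left).
May has 31 days: +31 → Jun 1, 1913 (37 left).
Jun has 30 days: +30 → Jul 1, 1913 (7 left).
+7 → Jul 8, 1913.

July 8, 1913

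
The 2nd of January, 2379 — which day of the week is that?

Doomsday rule: the anchor day for the 2300s is Wednesday. For year 79: 79÷12 = 6 r 7, and 7÷4 = 1, so 6+7+1 = 14.
Wednesday + 14 ≡ Wednesday — that's 2379's doomsday.
In January the doomsday date is Jan 3 (2379 is not a leap year).
Jan 2 is 1 day before Jan 3; 1 mod 7 = 1, so Wednesday − 1 = Tuesday.

Tuesday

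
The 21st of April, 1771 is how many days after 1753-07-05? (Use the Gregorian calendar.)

Jul 5, 1753 → Jul 5, 1754: 365 days.
Jul 5, 1754 → Jul 5, 1755: 365 days.
Jul 5, 1755 → Jul 5, 1756: 366 days (Feb 29, 1756 is in that span).
Jul 5, 1756 → Jul 5, 1757: 365 days.
Jul 5, 1757 → Jul 5, 1758: 365 days.
Jul 5, 1758 → Jul 5, 1759: 365 days.
Jul 5, 1759 → Jul 5, 1760: 366 days (Feb 29, 1760 is in that span).
Jul 5, 1760 → Jul 5, 1761: 365 days.
Jul 5, 1761 → Jul 5, 1762: 365 days.
Jul 5, 1762 → Jul 5, 1763: 365 days.
Jul 5, 1763 → Jul 5, 1764: 366 days (Feb 29, 1764 is in that span).
Jul 5, 1764 → Jul 5, 1765: 365 days.
Jul 5, 1765 → Jul 5, 1766: 365 days.
Jul 5, 1766 → Jul 5, 1767: 365 days.
Jul 5, 1767 → Jul 5, 1768: 366 days (Feb 29, 1768 is in that span).
Jul 5, 1768 → Jul 5, 1769: 365 days.
Jul 5, 1769 → Jul 5, 1770: 365 days.
Jul 5, 1770 → Aug 5, 1770: 31 days (July has 31).
Aug 5, 1770 → Sep 5, 1770: 31 days (August has 31).
Sep 5, 1770 → Oct 5, 1770: 30 days (September has 30).
Oct 5, 1770 → Nov 5, 1770: 31 days (October has 31).
Nov 5, 1770 → Dec 5, 1770: 30 days (November has 30).
Dec 5, 1770 → Jan 5, 1771: 31 days (December has 31).
Jan 5, 1771 → Feb 5, 1771: 31 days (January has 31).
Feb 5, 1771 → Mar 5, 1771: 28 days (February has 28).
Mar 5, 1771 → Apr 5, 1771: 31 days (March has 31).
Apr 5, 1771 → Apr 21, 1771: 16 days.
Total: 6499 days.

6499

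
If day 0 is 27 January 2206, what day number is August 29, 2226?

7519

Jan 27, 2206 → Jan 27, 2207: 365 days.
Jan 27, 2207 → Jan 27, 2208: 365 days.
Jan 27, 2208 → Jan 27, 2209: 366 days (Feb 29, 2208 is in that span).
Jan 27, 2209 → Jan 27, 2210: 365 days.
Jan 27, 2210 → Jan 27, 2211: 365 days.
Jan 27, 2211 → Jan 27, 2212: 365 days.
Jan 27, 2212 → Jan 27, 2213: 366 days (Feb 29, 2212 is in that span).
Jan 27, 2213 → Jan 27, 2214: 365 days.
Jan 27, 2214 → Jan 27, 2215: 365 days.
Jan 27, 2215 → Jan 27, 2216: 365 days.
Jan 27, 2216 → Jan 27, 2217: 366 days (Feb 29, 2216 is in that span).
Jan 27, 2217 → Jan 27, 2218: 365 days.
Jan 27, 2218 → Jan 27, 2219: 365 days.
Jan 27, 2219 → Jan 27, 2220: 365 days.
Jan 27, 2220 → Jan 27, 2221: 366 days (Feb 29, 2220 is in that span).
Jan 27, 2221 → Jan 27, 2222: 365 days.
Jan 27, 2222 → Jan 27, 2223: 365 days.
Jan 27, 2223 → Jan 27, 2224: 365 days.
Jan 27, 2224 → Jan 27, 2225: 366 days (Feb 29, 2224 is in that span).
Jan 27, 2225 → Jan 27, 2226: 365 days.
Jan 27, 2226 → Feb 27, 2226: 31 days (January has 31).
Feb 27, 2226 → Mar 27, 2226: 28 days (February has 28).
Mar 27, 2226 → Apr 27, 2226: 31 days (March has 31).
Apr 27, 2226 → May 27, 2226: 30 days (April has 30).
May 27, 2226 → Jun 27, 2226: 31 days (May has 31).
Jun 27, 2226 → Jul 27, 2226: 30 days (June has 30).
Jul 27, 2226 → Aug 27, 2226: 31 days (July has 31).
Aug 27, 2226 → Aug 29, 2226: 2 days.
Total: 7519 days.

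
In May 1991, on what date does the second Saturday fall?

May 1, 1991 is a Wednesday.
The first Saturday is therefore May 4 (3 days later).
The second Saturday is 4 + 1×7 = May 11.

May 11, 1991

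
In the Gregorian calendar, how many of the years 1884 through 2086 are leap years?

Multiples of 4 in [1884,2086]: 51.
Of those, multiples of 100: 2 (not leap unless ÷400).
Multiples of 400: 1.
Leap years = 51 − 2 + 1 = 50.

50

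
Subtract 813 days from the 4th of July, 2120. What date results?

April 13, 2118

−366 (one year; includes Feb 29, 2120) → Jul 4, 2119 (447 left).
−365 (one year) → Jul 4, 2118 (82 left).
−4 → Jun 30, 2118 (end of Jun, 30 days; 78 left).
−30 → May 31, 2118 (end of May, 31 days; 48 left).
−31 → Apr 30, 2118 (end of Apr, 30 days; 17 left).
−17 → Apr 13, 2118.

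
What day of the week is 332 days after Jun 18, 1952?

Saturday

Jun 18, 1952 is a Wednesday.
332 mod 7 = 3, so 332 days after a Wednesday is Wednesday + 3 = Saturday.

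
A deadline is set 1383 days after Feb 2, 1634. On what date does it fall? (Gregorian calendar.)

+365 (one year) → Feb 2, 1635 (1018 left).
+365 (one year) → Feb 2, 1636 (653 left).
+366 (one year; includes Feb 29, 1636) → Feb 2, 1637 (287 left).
Feb has 28 days: +27 → Mar 1, 1637 (260 left).
Mar has 31 days: +31 → Apr 1, 1637 (229 left).
Apr has 30 days: +30 → May 1, 1637 (199 left).
May has 31 days: +31 → Jun 1, 1637 (168 left).
Jun has 30 days: +30 → Jul 1, 1637 (138 left).
Jul has 31 days: +31 → Aug 1, 1637 (107 left).
Aug has 31 days: +31 → Sep 1, 1637 (76 left).
Sep has 30 days: +30 → Oct 1, 1637 (46 left).
Oct has 31 days: +31 → Nov 1, 1637 (15 left).
+15 → Nov 16, 1637.

November 16, 1637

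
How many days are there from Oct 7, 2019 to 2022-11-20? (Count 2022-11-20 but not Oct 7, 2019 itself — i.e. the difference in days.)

Oct 7, 2019 → Oct 7, 2020: 366 days (Feb 29, 2020 is in that span).
Oct 7, 2020 → Oct 7, 2021: 365 days.
Oct 7, 2021 → Oct 7, 2022: 365 days.
Oct 7, 2022 → Nov 7, 2022: 31 days (October has 31).
Nov 7, 2022 → Nov 20, 2022: 13 days.
Total: 1140 days.

1140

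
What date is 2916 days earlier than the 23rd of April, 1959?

−365 (one year) → Apr 23, 1958 (2551 left).
−365 (one year) → Apr 23, 1957 (2186 left).
−365 (one year) → Apr 23, 1956 (1821 left).
−366 (one year; includes Feb 29, 1956) → Apr 23, 1955 (1455 left).
−365 (one year) → Apr 23, 1954 (1090 left).
−365 (one year) → Apr 23, 1953 (725 left).
−365 (one year) → Apr 23, 1952 (360 left).
−23 → Mar 31, 1952 (end of Mar, 31 days; 337 left).
−31 → Feb 29, 1952 (end of Feb, 29 days; 306 left).
−29 → Jan 31, 1952 (end of Jan, 31 days; 277 left).
−31 → Dec 31, 1951 (end of Dec, 31 days; 246 left).
−31 → Nov 30, 1951 (end of Nov, 30 days; 215 left).
−30 → Oct 31, 1951 (end of Oct, 31 days; 185 left).
−31 → Sep 30, 1951 (end of Sep, 30 days; 154 left).
−30 → Aug 31, 1951 (end of Aug, 31 days; 124 left).
−31 → Jul 31, 1951 (end of Jul, 31 days; 93 left).
−31 → Jun 30, 1951 (end of Jun, 30 days; 62 left).
−30 → May 31, 1951 (end of May, 31 days; 32 left).
−31 → Apr 30, 1951 (end of Apr, 30 days; 1 left).
−1 → Apr 29, 1951.

April 29, 1951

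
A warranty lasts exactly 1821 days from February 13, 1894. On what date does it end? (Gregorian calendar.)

+365 (one year) → Feb 13, 1895 (1456 left).
+365 (one year) → Feb 13, 1896 (1091 left).
+366 (one year; includes Feb 29, 1896) → Feb 13, 1897 (725 left).
+365 (one year) → Feb 13, 1898 (360 left).
Feb has 28 days: +16 → Mar 1, 1898 (344 left).
Mar has 31 days: +31 → Apr 1, 1898 (313 left).
Apr has 30 days: +30 → May 1, 1898 (283 left).
May has 31 days: +31 → Jun 1, 1898 (252 left).
Jun has 30 days: +30 → Jul 1, 1898 (222 left).
Jul has 31 days: +31 → Aug 1, 1898 (191 left).
Aug has 31 days: +31 → Sep 1, 1898 (160 left).
Sep has 30 days: +30 → Oct 1, 1898 (130 left).
Oct has 31 days: +31 → Nov 1, 1898 (99 left).
Nov has 30 days: +30 → Dec 1, 1898 (69 left).
Dec has 31 days: +31 → Jan 1, 1899 (38 left).
Jan has 31 days: +31 → Feb 1, 1899 (7 left).
+7 → Feb 8, 1899.

February 8, 1899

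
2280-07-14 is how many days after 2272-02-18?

3069

Feb 18, 2272 → Feb 18, 2273: 366 days (Feb 29, 2272 is in that span).
Feb 18, 2273 → Feb 18, 2274: 365 days.
Feb 18, 2274 → Feb 18, 2275: 365 days.
Feb 18, 2275 → Feb 18, 2276: 365 days.
Feb 18, 2276 → Feb 18, 2277: 366 days (Feb 29, 2276 is in that span).
Feb 18, 2277 → Feb 18, 2278: 365 days.
Feb 18, 2278 → Feb 18, 2279: 365 days.
Feb 18, 2279 → Feb 18, 2280: 365 days.
Feb 18, 2280 → Mar 18, 2280: 29 days (February has 29).
Mar 18, 2280 → Apr 18, 2280: 31 days (March has 31).
Apr 18, 2280 → May 18, 2280: 30 days (April has 30).
May 18, 2280 → Jun 18, 2280: 31 days (May has 31).
Jun 18, 2280 → Jul 14, 2280: 26 days.
Total: 3069 days.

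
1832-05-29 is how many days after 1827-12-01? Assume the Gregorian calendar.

Dec 1, 1827 → Dec 1, 1828: 366 days (Feb 29, 1828 is in that span).
Dec 1, 1828 → Dec 1, 1829: 365 days.
Dec 1, 1829 → Dec 1, 1830: 365 days.
Dec 1, 1830 → Dec 1, 1831: 365 days.
Dec 1, 1831 → Jan 1, 1832: 31 days (December has 31).
Jan 1, 1832 → Feb 1, 1832: 31 days (January has 31).
Feb 1, 1832 → Mar 1, 1832: 29 days (February has 29).
Mar 1, 1832 → Apr 1, 1832: 31 days (March has 31).
Apr 1, 1832 → May 1, 1832: 30 days (April has 30).
May 1, 1832 → May 29, 1832: 28 days.
Total: 1641 days.

1641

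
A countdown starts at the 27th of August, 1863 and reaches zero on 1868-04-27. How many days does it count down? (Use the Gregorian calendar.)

1705

Aug 27, 1863 → Aug 27, 1864: 366 days (Feb 29, 1864 is in that span).
Aug 27, 1864 → Aug 27, 1865: 365 days.
Aug 27, 1865 → Aug 27, 1866: 365 days.
Aug 27, 1866 → Aug 27, 1867: 365 days.
Aug 27, 1867 → Sep 27, 1867: 31 days (August has 31).
Sep 27, 1867 → Oct 27, 1867: 30 days (September has 30).
Oct 27, 1867 → Nov 27, 1867: 31 days (October has 31).
Nov 27, 1867 → Dec 27, 1867: 30 days (November has 30).
Dec 27, 1867 → Jan 27, 1868: 31 days (December has 31).
Jan 27, 1868 → Feb 27, 1868: 31 days (January has 31).
Feb 27, 1868 → Mar 27, 1868: 29 days (February has 29).
Mar 27, 1868 → Apr 27, 1868: 31 days.
Total: 1705 days.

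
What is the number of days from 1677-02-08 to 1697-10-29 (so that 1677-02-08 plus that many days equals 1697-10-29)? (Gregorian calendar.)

7568

Feb 8, 1677 → Feb 8, 1678: 365 days.
Feb 8, 1678 → Feb 8, 1679: 365 days.
Feb 8, 1679 → Feb 8, 1680: 365 days.
Feb 8, 1680 → Feb 8, 1681: 366 days (Feb 29, 1680 is in that span).
Feb 8, 1681 → Feb 8, 1682: 365 days.
Feb 8, 1682 → Feb 8, 1683: 365 days.
Feb 8, 1683 → Feb 8, 1684: 365 days.
Feb 8, 1684 → Feb 8, 1685: 366 days (Feb 29, 1684 is in that span).
Feb 8, 1685 → Feb 8, 1686: 365 days.
Feb 8, 1686 → Feb 8, 1687: 365 days.
Feb 8, 1687 → Feb 8, 1688: 365 days.
Feb 8, 1688 → Feb 8, 1689: 366 days (Feb 29, 1688 is in that span).
Feb 8, 1689 → Feb 8, 1690: 365 days.
Feb 8, 1690 → Feb 8, 1691: 365 days.
Feb 8, 1691 → Feb 8, 1692: 365 days.
Feb 8, 1692 → Feb 8, 1693: 366 days (Feb 29, 1692 is in that span).
Feb 8, 1693 → Feb 8, 1694: 365 days.
Feb 8, 1694 → Feb 8, 1695: 365 days.
Feb 8, 1695 → Feb 8, 1696: 365 days.
Feb 8, 1696 → Feb 8, 1697: 366 days (Feb 29, 1696 is in that span).
Feb 8, 1697 → Mar 8, 1697: 28 days (February has 28).
Mar 8, 1697 → Apr 8, 1697: 31 days (March has 31).
Apr 8, 1697 → May 8, 1697: 30 days (April has 30).
May 8, 1697 → Jun 8, 1697: 31 days (May has 31).
Jun 8, 1697 → Jul 8, 1697: 30 days (June has 30).
Jul 8, 1697 → Aug 8, 1697: 31 days (July has 31).
Aug 8, 1697 → Sep 8, 1697: 31 days (August has 31).
Sep 8, 1697 → Oct 8, 1697: 30 days (September has 30).
Oct 8, 1697 → Oct 29, 1697: 21 days.
Total: 7568 days.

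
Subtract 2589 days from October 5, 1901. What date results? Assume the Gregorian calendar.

September 2, 1894

−365 (one year) → Oct 5, 1900 (2224 left).
−365 (one year) → Oct 5, 1899 (1859 left).
−365 (one year) → Oct 5, 1898 (1494 left).
−365 (one year) → Oct 5, 1897 (1129 left).
−365 (one year) → Oct 5, 1896 (764 left).
−366 (one year; includes Feb 29, 1896) → Oct 5, 1895 (398 left).
−5 → Sep 30, 1895 (end of Sep, 30 days; 393 left).
−30 → Aug 31, 1895 (end of Aug, 31 days; 363 left).
−31 → Jul 31, 1895 (end of Jul, 31 days; 332 left).
−31 → Jun 30, 1895 (end of Jun, 30 days; 301 left).
−30 → May 31, 1895 (end of May, 31 days; 271 left).
−31 → Apr 30, 1895 (end of Apr, 30 days; 240 left).
−30 → Mar 31, 1895 (end of Mar, 31 days; 210 left).
−31 → Feb 28, 1895 (end of Feb, 28 days; 179 left).
−28 → Jan 31, 1895 (end of Jan, 31 days; 151 left).
−31 → Dec 31, 1894 (end of Dec, 31 days; 120 left).
−31 → Nov 30, 1894 (end of Nov, 30 days; 89 left).
−30 → Oct 31, 1894 (end of Oct, 31 days; 59 left).
−31 → Sep 30, 1894 (end of Sep, 30 days; 28 left).
−28 → Sep 2, 1894.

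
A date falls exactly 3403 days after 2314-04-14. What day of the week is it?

Apr 14, 2314 is a Tuesday.
3403 mod 7 = 1, so 3403 days after a Tuesday is Tuesday + 1 = Wednesday.

Wednesday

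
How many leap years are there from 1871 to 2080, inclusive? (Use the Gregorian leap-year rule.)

Multiples of 4 in [1871,2080]: 53.
Of those, multiples of 100: 2 (not leap unless ÷400).
Multiples of 400: 1.
Leap years = 53 − 2 + 1 = 52.

52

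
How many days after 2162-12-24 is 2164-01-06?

378

Dec 24, 2162 → Jan 24, 2163: 31 days (December has 31).
Jan 24, 2163 → Feb 24, 2163: 31 days (January has 31).
Feb 24, 2163 → Mar 24, 2163: 28 days (February has 28).
Mar 24, 2163 → Apr 24, 2163: 31 days (March has 31).
Apr 24, 2163 → May 24, 2163: 30 days (April has 30).
May 24, 2163 → Jun 24, 2163: 31 days (May has 31).
Jun 24, 2163 → Jul 24, 2163: 30 days (June has 30).
Jul 24, 2163 → Aug 24, 2163: 31 days (July has 31).
Aug 24, 2163 → Sep 24, 2163: 31 days (August has 31).
Sep 24, 2163 → Oct 24, 2163: 30 days (September has 30).
Oct 24, 2163 → Nov 24, 2163: 31 days (October has 31).
Nov 24, 2163 → Dec 24, 2163: 30 days (November has 30).
Dec 24, 2163 → Jan 6, 2164: 13 days.
Total: 378 days.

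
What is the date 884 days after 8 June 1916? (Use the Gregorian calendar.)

November 9, 1918

+365 (one year) → Jun 8, 1917 (519 left).
+365 (one year) → Jun 8, 1918 (154 left).
Jun has 30 days: +23 → Jul 1, 1918 (131 left).
Jul has 31 days: +31 → Aug 1, 1918 (100 left).
Aug has 31 days: +31 → Sep 1, 1918 (69 left).
Sep has 30 days: +30 → Oct 1, 1918 (39 left).
Oct has 31 days: +31 → Nov 1, 1918 (8 left).
+8 → Nov 9, 1918.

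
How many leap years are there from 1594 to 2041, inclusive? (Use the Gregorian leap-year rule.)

109

Multiples of 4 in [1594,2041]: 112.
Of those, multiples of 100: 5 (not leap unless ÷400).
Multiples of 400: 2.
Leap years = 112 − 5 + 2 = 109.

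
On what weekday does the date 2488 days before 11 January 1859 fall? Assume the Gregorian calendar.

Jan 11, 1859 is a Tuesday.
2488 mod 7 = 3, so 2488 days before a Tuesday is Tuesday − 3 = Saturday.

Saturday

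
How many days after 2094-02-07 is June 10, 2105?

4140

Feb 7, 2094 → Feb 7, 2095: 365 days.
Feb 7, 2095 → Feb 7, 2096: 365 days.
Feb 7, 2096 → Feb 7, 2097: 366 days (Feb 29, 2096 is in that span).
Feb 7, 2097 → Feb 7, 2098: 365 days.
Feb 7, 2098 → Feb 7, 2099: 365 days.
Feb 7, 2099 → Feb 7, 2100: 365 days.
Feb 7, 2100 → Feb 7, 2101: 365 days.
Feb 7, 2101 → Feb 7, 2102: 365 days.
Feb 7, 2102 → Feb 7, 2103: 365 days.
Feb 7, 2103 → Feb 7, 2104: 365 days.
Feb 7, 2104 → Feb 7, 2105: 366 days (Feb 29, 2104 is in that span).
Feb 7, 2105 → Mar 7, 2105: 28 days (February has 28).
Mar 7, 2105 → Apr 7, 2105: 31 days (March has 31).
Apr 7, 2105 → May 7, 2105: 30 days (April has 30).
May 7, 2105 → Jun 7, 2105: 31 days (May has 31).
Jun 7, 2105 → Jun 10, 2105: 3 days.
Total: 4140 days.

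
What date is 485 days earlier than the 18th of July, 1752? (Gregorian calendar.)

March 21, 1751

−366 (one year; includes Feb 29, 1752) → Jul 18, 1751 (119 left).
−18 → Jun 30, 1751 (end of Jun, 30 days; 101 left).
−30 → May 31, 1751 (end of May, 31 days; 71 left).
−31 → Apr 30, 1751 (end of Apr, 30 days; 40 left).
−30 → Mar 31, 1751 (end of Mar, 31 days; 10 left).
−10 → Mar 21, 1751.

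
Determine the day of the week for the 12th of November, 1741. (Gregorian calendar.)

Sunday

Doomsday rule: the anchor day for the 1700s is Sunday. For year 41: 41÷12 = 3 r 5, and 5÷4 = 1, so 3+5+1 = 9.
Sunday + 9 ≡ Tuesday — that's 1741's doomsday.
In November the doomsday date is Nov 7.
Nov 12 is 5 days after Nov 7; 5 mod 7 = 5, so Tuesday + 5 = Sunday.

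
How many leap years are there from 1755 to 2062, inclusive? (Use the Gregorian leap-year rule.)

Multiples of 4 in [1755,2062]: 77.
Of those, multiples of 100: 3 (not leap unless ÷400).
Multiples of 400: 1.
Leap years = 77 − 3 + 1 = 75.

75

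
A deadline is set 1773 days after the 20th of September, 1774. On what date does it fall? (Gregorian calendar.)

+365 (one year) → Sep 20, 1775 (1408 left).
+366 (one year; includes Feb 29, 1776) → Sep 20, 1776 (1042 left).
+365 (one year) → Sep 20, 1777 (677 left).
+365 (one year) → Sep 20, 1778 (312 left).
Sep has 30 days: +11 → Oct 1, 1778 (301 left).
Oct has 31 days: +31 → Nov 1, 1778 (270 left).
Nov has 30 days: +30 → Dec 1, 1778 (240 left).
Dec has 31 days: +31 → Jan 1, 1779 (209 left).
Jan has 31 days: +31 → Feb 1, 1779 (178 left).
Feb has 28 days: +28 → Mar 1, 1779 (150 left).
Mar has 31 days: +31 → Apr 1, 1779 (119 left).
Apr has 30 days: +30 → May 1, 1779 (89 left).
May has 31 days: +31 → Jun 1, 1779 (58 left).
Jun has 30 days: +30 → Jul 1, 1779 (28 left).
+28 → Jul 29, 1779.

July 29, 1779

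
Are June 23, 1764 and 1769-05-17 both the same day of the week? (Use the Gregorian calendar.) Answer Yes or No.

No

From Jun 23, 1764 to May 17, 1769 is 1789 days.
1789 mod 7 = 4, so they are different weekdays.
(Jun 23, 1764 is a Saturday; May 17, 1769 is a Wednesday.)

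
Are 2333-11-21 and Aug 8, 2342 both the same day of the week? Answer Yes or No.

No

From Nov 21, 2333 to Aug 8, 2342 is 3182 days.
3182 mod 7 = 4, so they are different weekdays.
(Nov 21, 2333 is a Tuesday; Aug 8, 2342 is a Saturday.)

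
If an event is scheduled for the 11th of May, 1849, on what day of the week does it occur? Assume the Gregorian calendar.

Friday

Doomsday rule: the anchor day for the 1800s is Friday. For year 49: 49÷12 = 4 r 1, and 1÷4 = 0, so 4+1+0 = 5.
Friday + 5 ≡ Wednesday — that's 1849's doomsday.
In May the doomsday date is May 9.
May 11 is 2 days after May 9; 2 mod 7 = 2, so Wednesday + 2 = Friday.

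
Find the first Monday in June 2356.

June 1, 2356 is a Friday.
The first Monday is therefore June 4 (3 days later).

June 4, 2356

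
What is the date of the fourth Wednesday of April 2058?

April 1, 2058 is a Monday.
The first Wednesday is therefore April 3 (2 days later).
The fourth Wednesday is 3 + 3×7 = April 24.

April 24, 2058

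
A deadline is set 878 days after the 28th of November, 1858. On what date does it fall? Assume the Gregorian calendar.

+365 (one year) → Nov 28, 1859 (513 left).
+366 (one year; includes Feb 29, 1860) → Nov 28, 1860 (147 left).
Nov has 30 days: +3 → Dec 1, 1860 (144 left).
Dec has 31 days: +31 → Jan 1, 1861 (113 left).
Jan has 31 days: +31 → Feb 1, 1861 (82 left).
Feb has 28 days: +28 → Mar 1, 1861 (54 left).
Mar has 31 days: +31 → Apr 1, 1861 (23 left).
+23 → Apr 24, 1861.

April 24, 1861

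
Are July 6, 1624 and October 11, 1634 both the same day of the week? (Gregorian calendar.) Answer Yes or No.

No

From Jul 6, 1624 to Oct 11, 1634 is 3749 days.
3749 mod 7 = 4, so they are different weekdays.
(Jul 6, 1624 is a Saturday; Oct 11, 1634 is a Wednesday.)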